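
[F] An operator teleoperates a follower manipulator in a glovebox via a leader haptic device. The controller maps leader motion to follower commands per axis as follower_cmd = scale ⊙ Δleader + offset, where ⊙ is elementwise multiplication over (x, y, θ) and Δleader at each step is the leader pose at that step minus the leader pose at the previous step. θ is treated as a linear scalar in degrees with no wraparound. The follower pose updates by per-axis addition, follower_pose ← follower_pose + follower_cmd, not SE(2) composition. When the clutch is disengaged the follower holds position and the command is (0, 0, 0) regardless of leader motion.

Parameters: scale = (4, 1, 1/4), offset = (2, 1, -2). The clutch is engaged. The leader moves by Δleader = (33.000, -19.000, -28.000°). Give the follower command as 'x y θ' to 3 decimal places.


axis x: 4·33.000 + 2 = 134.000
axis y: 1·-19.000 + 1 = -18.000
axis θ: 1/4·-28.000 + -2 = -9.000

134.000 -18.000 -9.000


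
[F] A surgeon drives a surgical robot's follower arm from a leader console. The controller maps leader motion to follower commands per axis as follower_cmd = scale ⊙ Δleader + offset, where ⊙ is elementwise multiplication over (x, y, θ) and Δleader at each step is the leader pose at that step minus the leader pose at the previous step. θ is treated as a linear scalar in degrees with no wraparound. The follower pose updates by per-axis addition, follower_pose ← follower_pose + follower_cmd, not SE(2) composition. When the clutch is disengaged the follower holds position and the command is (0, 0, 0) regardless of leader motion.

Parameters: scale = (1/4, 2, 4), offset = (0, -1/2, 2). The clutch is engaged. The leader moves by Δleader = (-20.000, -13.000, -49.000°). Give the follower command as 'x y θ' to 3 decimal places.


-5.000 -26.500 -194.000

axis x: 1/4·-20.000 + 0 = -5.000
axis y: 2·-13.000 + -1/2 = -26.500
axis θ: 4·-49.000 + 2 = -194.000


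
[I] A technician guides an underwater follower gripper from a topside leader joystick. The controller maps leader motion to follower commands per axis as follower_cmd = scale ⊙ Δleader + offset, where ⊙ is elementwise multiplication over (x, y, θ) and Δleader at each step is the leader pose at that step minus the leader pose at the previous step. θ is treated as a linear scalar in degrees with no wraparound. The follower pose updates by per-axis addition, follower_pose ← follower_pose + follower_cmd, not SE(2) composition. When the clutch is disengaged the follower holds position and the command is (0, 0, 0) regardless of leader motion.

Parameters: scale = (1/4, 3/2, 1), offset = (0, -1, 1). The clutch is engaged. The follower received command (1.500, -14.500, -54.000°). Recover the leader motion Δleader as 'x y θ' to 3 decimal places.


6.000 -9.000 -55.000

axis x: (1.500 − 0) / (1/4) = 6.000
axis y: (-14.500 − -1) / (3/2) = -9.000
axis θ: (-54.000 − 1) / (1) = -55.000


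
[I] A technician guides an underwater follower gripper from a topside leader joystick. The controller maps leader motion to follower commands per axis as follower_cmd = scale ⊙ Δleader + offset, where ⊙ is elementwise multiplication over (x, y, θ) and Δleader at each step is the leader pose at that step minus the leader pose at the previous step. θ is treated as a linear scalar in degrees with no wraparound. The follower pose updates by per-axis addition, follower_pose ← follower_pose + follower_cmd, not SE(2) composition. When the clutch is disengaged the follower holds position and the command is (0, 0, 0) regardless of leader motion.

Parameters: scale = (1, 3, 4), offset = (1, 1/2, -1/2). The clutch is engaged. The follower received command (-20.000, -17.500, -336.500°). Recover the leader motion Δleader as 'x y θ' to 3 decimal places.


axis x: (-20.000 − 1) / (1) = -21.000
axis y: (-17.500 − 1/2) / (3) = -6.000
axis θ: (-336.500 − -1/2) / (4) = -84.000

-21.000 -6.000 -84.000


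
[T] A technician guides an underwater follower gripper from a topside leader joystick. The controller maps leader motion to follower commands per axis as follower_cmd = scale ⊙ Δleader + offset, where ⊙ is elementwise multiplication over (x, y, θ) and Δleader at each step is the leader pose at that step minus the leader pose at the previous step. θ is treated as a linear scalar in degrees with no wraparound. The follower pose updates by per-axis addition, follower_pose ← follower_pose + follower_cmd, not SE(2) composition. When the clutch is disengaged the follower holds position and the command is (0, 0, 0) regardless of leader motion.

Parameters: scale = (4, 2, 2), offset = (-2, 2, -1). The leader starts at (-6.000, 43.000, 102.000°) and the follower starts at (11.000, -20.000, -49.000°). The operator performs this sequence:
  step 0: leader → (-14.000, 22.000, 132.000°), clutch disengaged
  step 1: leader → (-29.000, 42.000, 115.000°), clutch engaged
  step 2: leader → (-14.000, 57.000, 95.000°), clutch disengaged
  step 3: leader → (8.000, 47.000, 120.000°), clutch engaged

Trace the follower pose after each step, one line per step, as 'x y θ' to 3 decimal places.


step 0: Δleader=(-8.000, -21.000, 30.000°), disengaged; cmd=(0,0,0) → follower holds at (11.000, -20.000, -49.000°)
step 1: Δleader=(-15.000, 20.000, -17.000°), engaged; cmd=(-62.000, 42.000, -35.000°) → follower=(-51.000, 22.000, -84.000°)
step 2: Δleader=(15.000, 15.000, -20.000°), disengaged; cmd=(0,0,0) → follower holds at (-51.000, 22.000, -84.000°)
step 3: Δleader=(22.000, -10.000, 25.000°), engaged; cmd=(86.000, -18.000, 49.000°) → follower=(35.000, 4.000, -35.000°)

11.000 -20.000 -49.000
-51.000 22.000 -84.000
-51.000 22.000 -84.000
35.000 4.000 -35.000


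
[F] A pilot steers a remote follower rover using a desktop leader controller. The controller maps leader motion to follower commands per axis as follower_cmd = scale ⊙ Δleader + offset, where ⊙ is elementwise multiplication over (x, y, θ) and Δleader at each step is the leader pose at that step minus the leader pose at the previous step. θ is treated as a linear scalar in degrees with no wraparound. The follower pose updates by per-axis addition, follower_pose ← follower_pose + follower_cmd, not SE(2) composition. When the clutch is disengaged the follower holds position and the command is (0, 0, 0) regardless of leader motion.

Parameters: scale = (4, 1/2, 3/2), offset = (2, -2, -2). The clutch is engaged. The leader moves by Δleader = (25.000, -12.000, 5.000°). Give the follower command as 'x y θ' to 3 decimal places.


axis x: 4·25.000 + 2 = 102.000
axis y: 1/2·-12.000 + -2 = -8.000
axis θ: 3/2·5.000 + -2 = 5.500

102.000 -8.000 5.500


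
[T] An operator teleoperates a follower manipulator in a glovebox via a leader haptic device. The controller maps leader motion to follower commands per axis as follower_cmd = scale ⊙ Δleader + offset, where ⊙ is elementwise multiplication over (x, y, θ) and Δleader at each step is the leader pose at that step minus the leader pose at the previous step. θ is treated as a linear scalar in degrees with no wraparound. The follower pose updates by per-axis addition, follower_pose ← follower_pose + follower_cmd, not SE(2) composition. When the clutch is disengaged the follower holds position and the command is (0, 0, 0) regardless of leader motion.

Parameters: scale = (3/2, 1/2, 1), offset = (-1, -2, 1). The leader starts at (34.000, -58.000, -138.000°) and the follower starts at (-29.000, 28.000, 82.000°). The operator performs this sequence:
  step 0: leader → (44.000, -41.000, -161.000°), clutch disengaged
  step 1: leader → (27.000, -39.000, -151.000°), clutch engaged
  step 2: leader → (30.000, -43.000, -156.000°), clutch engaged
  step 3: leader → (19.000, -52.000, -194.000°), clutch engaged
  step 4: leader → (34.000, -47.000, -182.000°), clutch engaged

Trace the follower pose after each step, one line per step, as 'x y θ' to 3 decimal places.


-29.000 28.000 82.000
-55.500 27.000 93.000
-52.000 23.000 89.000
-69.500 16.500 52.000
-48.000 17.000 65.000

step 0: Δleader=(10.000, 17.000, -23.000°), disengaged; cmd=(0,0,0) → follower holds at (-29.000, 28.000, 82.000°)
step 1: Δleader=(-17.000, 2.000, 10.000°), engaged; cmd=(-26.500, -1.000, 11.000°) → follower=(-55.500, 27.000, 93.000°)
step 2: Δleader=(3.000, -4.000, -5.000°), engaged; cmd=(3.500, -4.000, -4.000°) → follower=(-52.000, 23.000, 89.000°)
step 3: Δleader=(-11.000, -9.000, -38.000°), engaged; cmd=(-17.500, -6.500, -37.000°) → follower=(-69.500, 16.500, 52.000°)
step 4: Δleader=(15.000, 5.000, 12.000°), engaged; cmd=(21.500, 0.500, 13.000°) → follower=(-48.000, 17.000, 65.000°)


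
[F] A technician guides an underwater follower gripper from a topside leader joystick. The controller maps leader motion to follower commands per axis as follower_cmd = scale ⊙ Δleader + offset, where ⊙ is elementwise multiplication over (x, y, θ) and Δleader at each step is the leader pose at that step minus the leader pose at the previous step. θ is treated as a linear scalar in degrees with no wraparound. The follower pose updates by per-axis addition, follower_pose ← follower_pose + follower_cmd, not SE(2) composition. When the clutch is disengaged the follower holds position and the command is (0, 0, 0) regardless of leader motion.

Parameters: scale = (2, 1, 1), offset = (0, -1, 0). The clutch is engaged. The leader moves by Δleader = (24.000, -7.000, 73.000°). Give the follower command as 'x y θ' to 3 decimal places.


axis x: 2·24.000 + 0 = 48.000
axis y: 1·-7.000 + -1 = -8.000
axis θ: 1·73.000 + 0 = 73.000

48.000 -8.000 73.000


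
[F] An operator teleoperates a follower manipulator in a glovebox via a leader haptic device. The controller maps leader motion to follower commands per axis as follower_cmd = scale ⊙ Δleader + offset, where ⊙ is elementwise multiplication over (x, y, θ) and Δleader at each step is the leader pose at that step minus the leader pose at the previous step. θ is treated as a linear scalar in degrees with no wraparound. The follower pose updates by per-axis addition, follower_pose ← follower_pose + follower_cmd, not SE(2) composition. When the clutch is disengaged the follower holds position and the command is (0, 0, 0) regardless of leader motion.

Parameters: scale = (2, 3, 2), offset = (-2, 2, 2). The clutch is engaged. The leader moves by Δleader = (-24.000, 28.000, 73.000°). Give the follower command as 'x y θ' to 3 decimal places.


-50.000 86.000 148.000

axis x: 2·-24.000 + -2 = -50.000
axis y: 3·28.000 + 2 = 86.000
axis θ: 2·73.000 + 2 = 148.000


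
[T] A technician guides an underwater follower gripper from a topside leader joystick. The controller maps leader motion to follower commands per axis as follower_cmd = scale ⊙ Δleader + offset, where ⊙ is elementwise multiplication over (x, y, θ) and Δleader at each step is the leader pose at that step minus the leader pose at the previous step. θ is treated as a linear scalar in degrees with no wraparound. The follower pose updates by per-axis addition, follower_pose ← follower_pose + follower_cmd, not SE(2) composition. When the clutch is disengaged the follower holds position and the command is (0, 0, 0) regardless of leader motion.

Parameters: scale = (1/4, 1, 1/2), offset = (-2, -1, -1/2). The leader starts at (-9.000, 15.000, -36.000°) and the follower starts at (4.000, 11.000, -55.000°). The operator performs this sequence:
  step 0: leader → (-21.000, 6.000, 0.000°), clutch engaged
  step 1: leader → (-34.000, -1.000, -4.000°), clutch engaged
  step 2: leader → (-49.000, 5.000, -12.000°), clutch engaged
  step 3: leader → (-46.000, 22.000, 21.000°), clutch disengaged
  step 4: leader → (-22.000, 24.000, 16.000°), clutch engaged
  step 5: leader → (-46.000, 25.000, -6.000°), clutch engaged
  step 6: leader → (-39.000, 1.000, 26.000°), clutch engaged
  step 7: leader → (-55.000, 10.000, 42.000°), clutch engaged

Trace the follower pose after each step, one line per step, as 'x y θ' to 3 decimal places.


-1.000 1.000 -37.500
-6.250 -7.000 -40.000
-12.000 -2.000 -44.500
-12.000 -2.000 -44.500
-8.000 -1.000 -47.500
-16.000 -1.000 -59.000
-16.250 -26.000 -43.500
-22.250 -18.000 -36.000

step 0: Δleader=(-12.000, -9.000, 36.000°), engaged; cmd=(-5.000, -10.000, 17.500°) → follower=(-1.000, 1.000, -37.500°)
step 1: Δleader=(-13.000, -7.000, -4.000°), engaged; cmd=(-5.250, -8.000, -2.500°) → follower=(-6.250, -7.000, -40.000°)
step 2: Δleader=(-15.000, 6.000, -8.000°), engaged; cmd=(-5.750, 5.000, -4.500°) → follower=(-12.000, -2.000, -44.500°)
step 3: Δleader=(3.000, 17.000, 33.000°), disengaged; cmd=(0,0,0) → follower holds at (-12.000, -2.000, -44.500°)
step 4: Δleader=(24.000, 2.000, -5.000°), engaged; cmd=(4.000, 1.000, -3.000°) → follower=(-8.000, -1.000, -47.500°)
step 5: Δleader=(-24.000, 1.000, -22.000°), engaged; cmd=(-8.000, 0.000, -11.500°) → follower=(-16.000, -1.000, -59.000°)
step 6: Δleader=(7.000, -24.000, 32.000°), engaged; cmd=(-0.250, -25.000, 15.500°) → follower=(-16.250, -26.000, -43.500°)
step 7: Δleader=(-16.000, 9.000, 16.000°), engaged; cmd=(-6.000, 8.000, 7.500°) → follower=(-22.250, -18.000, -36.000°)


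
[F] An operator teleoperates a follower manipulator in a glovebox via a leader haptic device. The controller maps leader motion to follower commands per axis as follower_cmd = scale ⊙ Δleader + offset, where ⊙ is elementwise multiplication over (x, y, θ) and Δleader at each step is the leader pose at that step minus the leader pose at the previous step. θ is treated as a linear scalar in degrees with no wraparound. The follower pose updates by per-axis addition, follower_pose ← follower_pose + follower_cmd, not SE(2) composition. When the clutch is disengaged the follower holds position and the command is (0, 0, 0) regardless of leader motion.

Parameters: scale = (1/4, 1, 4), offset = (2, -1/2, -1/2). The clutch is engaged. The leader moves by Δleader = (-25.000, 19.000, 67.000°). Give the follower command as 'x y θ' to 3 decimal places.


-4.250 18.500 267.500

axis x: 1/4·-25.000 + 2 = -4.250
axis y: 1·19.000 + -1/2 = 18.500
axis θ: 4·67.000 + -1/2 = 267.500


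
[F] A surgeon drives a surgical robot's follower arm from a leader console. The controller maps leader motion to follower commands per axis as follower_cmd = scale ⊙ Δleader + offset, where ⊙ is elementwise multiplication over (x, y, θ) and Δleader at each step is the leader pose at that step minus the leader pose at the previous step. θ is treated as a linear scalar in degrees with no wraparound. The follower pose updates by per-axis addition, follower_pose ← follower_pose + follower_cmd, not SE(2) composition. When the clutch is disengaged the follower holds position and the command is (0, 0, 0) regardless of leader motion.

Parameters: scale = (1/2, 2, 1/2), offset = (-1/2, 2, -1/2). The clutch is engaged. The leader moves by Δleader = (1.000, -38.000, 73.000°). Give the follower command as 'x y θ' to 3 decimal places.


0.000 -74.000 36.000

axis x: 1/2·1.000 + -1/2 = 0.000
axis y: 2·-38.000 + 2 = -74.000
axis θ: 1/2·73.000 + -1/2 = 36.000


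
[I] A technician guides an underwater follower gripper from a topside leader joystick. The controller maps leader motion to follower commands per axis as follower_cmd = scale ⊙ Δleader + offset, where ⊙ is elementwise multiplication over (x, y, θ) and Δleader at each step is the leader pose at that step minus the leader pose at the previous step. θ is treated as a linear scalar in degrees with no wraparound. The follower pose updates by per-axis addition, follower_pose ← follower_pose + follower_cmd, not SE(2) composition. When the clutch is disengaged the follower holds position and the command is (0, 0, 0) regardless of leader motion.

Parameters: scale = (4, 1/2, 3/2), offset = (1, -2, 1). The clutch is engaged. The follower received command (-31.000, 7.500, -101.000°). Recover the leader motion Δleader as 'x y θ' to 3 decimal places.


-8.000 19.000 -68.000

axis x: (-31.000 − 1) / (4) = -8.000
axis y: (7.500 − -2) / (1/2) = 19.000
axis θ: (-101.000 − 1) / (3/2) = -68.000


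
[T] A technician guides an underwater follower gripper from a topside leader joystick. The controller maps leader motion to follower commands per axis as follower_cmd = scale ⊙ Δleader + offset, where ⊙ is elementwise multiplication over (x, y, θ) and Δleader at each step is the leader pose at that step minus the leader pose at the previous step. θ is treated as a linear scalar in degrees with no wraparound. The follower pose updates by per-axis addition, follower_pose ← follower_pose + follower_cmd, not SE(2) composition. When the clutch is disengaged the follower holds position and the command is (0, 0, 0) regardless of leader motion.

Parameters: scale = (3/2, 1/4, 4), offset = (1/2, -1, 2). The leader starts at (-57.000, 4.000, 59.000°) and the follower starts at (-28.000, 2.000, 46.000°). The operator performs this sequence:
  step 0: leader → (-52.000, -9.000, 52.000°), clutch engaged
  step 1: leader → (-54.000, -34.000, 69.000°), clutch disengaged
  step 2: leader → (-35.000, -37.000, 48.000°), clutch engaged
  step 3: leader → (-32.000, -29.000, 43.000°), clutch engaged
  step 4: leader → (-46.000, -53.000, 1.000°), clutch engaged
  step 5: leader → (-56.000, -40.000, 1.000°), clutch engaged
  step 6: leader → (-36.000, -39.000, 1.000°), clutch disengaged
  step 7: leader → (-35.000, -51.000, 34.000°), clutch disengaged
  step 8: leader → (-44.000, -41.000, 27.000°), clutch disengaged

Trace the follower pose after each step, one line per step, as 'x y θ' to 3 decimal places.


-20.000 -2.250 20.000
-20.000 -2.250 20.000
9.000 -4.000 -62.000
14.000 -3.000 -80.000
-6.500 -10.000 -246.000
-21.000 -7.750 -244.000
-21.000 -7.750 -244.000
-21.000 -7.750 -244.000
-21.000 -7.750 -244.000

step 0: Δleader=(5.000, -13.000, -7.000°), engaged; cmd=(8.000, -4.250, -26.000°) → follower=(-20.000, -2.250, 20.000°)
step 1: Δleader=(-2.000, -25.000, 17.000°), disengaged; cmd=(0,0,0) → follower holds at (-20.000, -2.250, 20.000°)
step 2: Δleader=(19.000, -3.000, -21.000°), engaged; cmd=(29.000, -1.750, -82.000°) → follower=(9.000, -4.000, -62.000°)
step 3: Δleader=(3.000, 8.000, -5.000°), engaged; cmd=(5.000, 1.000, -18.000°) → follower=(14.000, -3.000, -80.000°)
step 4: Δleader=(-14.000, -24.000, -42.000°), engaged; cmd=(-20.500, -7.000, -166.000°) → follower=(-6.500, -10.000, -246.000°)
step 5: Δleader=(-10.000, 13.000, 0.000°), engaged; cmd=(-14.500, 2.250, 2.000°) → follower=(-21.000, -7.750, -244.000°)
step 6: Δleader=(20.000, 1.000, 0.000°), disengaged; cmd=(0,0,0) → follower holds at (-21.000, -7.750, -244.000°)
step 7: Δleader=(1.000, -12.000, 33.000°), disengaged; cmd=(0,0,0) → follower holds at (-21.000, -7.750, -244.000°)
step 8: Δleader=(-9.000, 10.000, -7.000°), disengaged; cmd=(0,0,0) → follower holds at (-21.000, -7.750, -244.000°)


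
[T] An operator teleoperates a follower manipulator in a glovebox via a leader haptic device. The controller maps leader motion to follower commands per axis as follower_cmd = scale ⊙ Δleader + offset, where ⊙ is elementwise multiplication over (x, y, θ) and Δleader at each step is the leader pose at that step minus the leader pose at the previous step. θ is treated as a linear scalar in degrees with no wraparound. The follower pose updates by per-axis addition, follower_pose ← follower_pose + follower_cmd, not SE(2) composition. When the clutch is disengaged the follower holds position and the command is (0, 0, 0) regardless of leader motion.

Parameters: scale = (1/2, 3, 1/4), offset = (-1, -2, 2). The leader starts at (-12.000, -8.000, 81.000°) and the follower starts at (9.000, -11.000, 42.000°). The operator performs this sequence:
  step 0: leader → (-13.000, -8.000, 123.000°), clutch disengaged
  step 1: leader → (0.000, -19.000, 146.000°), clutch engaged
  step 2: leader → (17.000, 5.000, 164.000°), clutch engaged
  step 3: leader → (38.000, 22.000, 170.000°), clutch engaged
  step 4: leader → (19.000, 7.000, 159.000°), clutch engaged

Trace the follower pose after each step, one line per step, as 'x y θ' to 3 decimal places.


9.000 -11.000 42.000
14.500 -46.000 49.750
22.000 24.000 56.250
31.500 73.000 59.750
21.000 26.000 59.000

step 0: Δleader=(-1.000, 0.000, 42.000°), disengaged; cmd=(0,0,0) → follower holds at (9.000, -11.000, 42.000°)
step 1: Δleader=(13.000, -11.000, 23.000°), engaged; cmd=(5.500, -35.000, 7.750°) → follower=(14.500, -46.000, 49.750°)
step 2: Δleader=(17.000, 24.000, 18.000°), engaged; cmd=(7.500, 70.000, 6.500°) → follower=(22.000, 24.000, 56.250°)
step 3: Δleader=(21.000, 17.000, 6.000°), engaged; cmd=(9.500, 49.000, 3.500°) → follower=(31.500, 73.000, 59.750°)
step 4: Δleader=(-19.000, -15.000, -11.000°), engaged; cmd=(-10.500, -47.000, -0.750°) → follower=(21.000, 26.000, 59.000°)


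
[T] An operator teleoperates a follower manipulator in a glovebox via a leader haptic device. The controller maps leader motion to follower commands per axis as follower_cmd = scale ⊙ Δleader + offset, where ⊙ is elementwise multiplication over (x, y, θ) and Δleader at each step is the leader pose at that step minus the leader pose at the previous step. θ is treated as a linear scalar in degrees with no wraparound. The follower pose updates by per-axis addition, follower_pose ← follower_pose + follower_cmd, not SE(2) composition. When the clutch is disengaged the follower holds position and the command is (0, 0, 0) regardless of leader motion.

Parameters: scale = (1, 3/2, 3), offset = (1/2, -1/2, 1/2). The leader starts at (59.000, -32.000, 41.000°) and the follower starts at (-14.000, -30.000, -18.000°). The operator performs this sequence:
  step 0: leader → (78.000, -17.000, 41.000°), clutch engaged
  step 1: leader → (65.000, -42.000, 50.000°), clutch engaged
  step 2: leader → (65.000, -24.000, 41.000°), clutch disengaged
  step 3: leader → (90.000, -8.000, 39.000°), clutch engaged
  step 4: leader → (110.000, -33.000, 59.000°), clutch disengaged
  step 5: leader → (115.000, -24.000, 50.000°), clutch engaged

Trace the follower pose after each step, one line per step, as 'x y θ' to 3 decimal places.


step 0: Δleader=(19.000, 15.000, 0.000°), engaged; cmd=(19.500, 22.000, 0.500°) → follower=(5.500, -8.000, -17.500°)
step 1: Δleader=(-13.000, -25.000, 9.000°), engaged; cmd=(-12.500, -38.000, 27.500°) → follower=(-7.000, -46.000, 10.000°)
step 2: Δleader=(0.000, 18.000, -9.000°), disengaged; cmd=(0,0,0) → follower holds at (-7.000, -46.000, 10.000°)
step 3: Δleader=(25.000, 16.000, -2.000°), engaged; cmd=(25.500, 23.500, -5.500°) → follower=(18.500, -22.500, 4.500°)
step 4: Δleader=(20.000, -25.000, 20.000°), disengaged; cmd=(0,0,0) → follower holds at (18.500, -22.500, 4.500°)
step 5: Δleader=(5.000, 9.000, -9.000°), engaged; cmd=(5.500, 13.000, -26.500°) → follower=(24.000, -9.500, -22.000°)

5.500 -8.000 -17.500
-7.000 -46.000 10.000
-7.000 -46.000 10.000
18.500 -22.500 4.500
18.500 -22.500 4.500
24.000 -9.500 -22.000


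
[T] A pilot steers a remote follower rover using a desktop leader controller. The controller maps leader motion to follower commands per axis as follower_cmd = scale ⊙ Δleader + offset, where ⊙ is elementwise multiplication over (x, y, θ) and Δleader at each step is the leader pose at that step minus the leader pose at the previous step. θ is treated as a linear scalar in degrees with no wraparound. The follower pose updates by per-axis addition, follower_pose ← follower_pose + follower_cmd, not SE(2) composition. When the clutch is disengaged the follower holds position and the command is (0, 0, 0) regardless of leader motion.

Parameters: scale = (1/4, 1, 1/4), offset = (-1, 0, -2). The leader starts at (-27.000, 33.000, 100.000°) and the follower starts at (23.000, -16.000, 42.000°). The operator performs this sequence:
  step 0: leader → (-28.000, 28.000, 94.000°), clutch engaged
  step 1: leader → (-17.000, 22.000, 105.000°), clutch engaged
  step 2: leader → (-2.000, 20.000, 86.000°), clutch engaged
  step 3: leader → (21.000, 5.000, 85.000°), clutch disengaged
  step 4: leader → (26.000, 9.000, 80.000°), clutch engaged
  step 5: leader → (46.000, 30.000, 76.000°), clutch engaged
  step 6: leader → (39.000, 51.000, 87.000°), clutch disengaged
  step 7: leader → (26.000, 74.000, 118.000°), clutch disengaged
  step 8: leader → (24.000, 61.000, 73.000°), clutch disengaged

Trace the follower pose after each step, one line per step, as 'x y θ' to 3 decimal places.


21.750 -21.000 38.500
23.500 -27.000 39.250
26.250 -29.000 32.500
26.250 -29.000 32.500
26.500 -25.000 29.250
30.500 -4.000 26.250
30.500 -4.000 26.250
30.500 -4.000 26.250
30.500 -4.000 26.250

step 0: Δleader=(-1.000, -5.000, -6.000°), engaged; cmd=(-1.250, -5.000, -3.500°) → follower=(21.750, -21.000, 38.500°)
step 1: Δleader=(11.000, -6.000, 11.000°), engaged; cmd=(1.750, -6.000, 0.750°) → follower=(23.500, -27.000, 39.250°)
step 2: Δleader=(15.000, -2.000, -19.000°), engaged; cmd=(2.750, -2.000, -6.750°) → follower=(26.250, -29.000, 32.500°)
step 3: Δleader=(23.000, -15.000, -1.000°), disengaged; cmd=(0,0,0) → follower holds at (26.250, -29.000, 32.500°)
step 4: Δleader=(5.000, 4.000, -5.000°), engaged; cmd=(0.250, 4.000, -3.250°) → follower=(26.500, -25.000, 29.250°)
step 5: Δleader=(20.000, 21.000, -4.000°), engaged; cmd=(4.000, 21.000, -3.000°) → follower=(30.500, -4.000, 26.250°)
step 6: Δleader=(-7.000, 21.000, 11.000°), disengaged; cmd=(0,0,0) → follower holds at (30.500, -4.000, 26.250°)
step 7: Δleader=(-13.000, 23.000, 31.000°), disengaged; cmd=(0,0,0) → follower holds at (30.500, -4.000, 26.250°)
step 8: Δleader=(-2.000, -13.000, -45.000°), disengaged; cmd=(0,0,0) → follower holds at (30.500, -4.000, 26.250°)


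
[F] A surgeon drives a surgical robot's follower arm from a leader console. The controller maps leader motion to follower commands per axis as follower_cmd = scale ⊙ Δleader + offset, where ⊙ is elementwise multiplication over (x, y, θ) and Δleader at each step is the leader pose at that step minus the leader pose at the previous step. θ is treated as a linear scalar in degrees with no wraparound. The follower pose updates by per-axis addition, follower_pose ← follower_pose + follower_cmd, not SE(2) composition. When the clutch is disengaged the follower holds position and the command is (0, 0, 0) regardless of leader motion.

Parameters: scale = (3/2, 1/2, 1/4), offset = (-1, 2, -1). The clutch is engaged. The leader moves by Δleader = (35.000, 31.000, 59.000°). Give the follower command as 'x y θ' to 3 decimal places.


axis x: 3/2·35.000 + -1 = 51.500
axis y: 1/2·31.000 + 2 = 17.500
axis θ: 1/4·59.000 + -1 = 13.750

51.500 17.500 13.750


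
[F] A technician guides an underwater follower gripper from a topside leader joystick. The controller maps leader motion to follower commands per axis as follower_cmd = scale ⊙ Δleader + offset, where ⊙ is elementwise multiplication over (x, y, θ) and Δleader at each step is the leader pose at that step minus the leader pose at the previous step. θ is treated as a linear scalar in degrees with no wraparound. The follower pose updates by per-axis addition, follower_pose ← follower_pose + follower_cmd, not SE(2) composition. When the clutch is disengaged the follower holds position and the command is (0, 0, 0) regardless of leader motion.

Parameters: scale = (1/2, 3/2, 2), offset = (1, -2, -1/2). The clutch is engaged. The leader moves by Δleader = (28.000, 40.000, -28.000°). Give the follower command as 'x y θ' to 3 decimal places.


15.000 58.000 -56.500

axis x: 1/2·28.000 + 1 = 15.000
axis y: 3/2·40.000 + -2 = 58.000
axis θ: 2·-28.000 + -1/2 = -56.500


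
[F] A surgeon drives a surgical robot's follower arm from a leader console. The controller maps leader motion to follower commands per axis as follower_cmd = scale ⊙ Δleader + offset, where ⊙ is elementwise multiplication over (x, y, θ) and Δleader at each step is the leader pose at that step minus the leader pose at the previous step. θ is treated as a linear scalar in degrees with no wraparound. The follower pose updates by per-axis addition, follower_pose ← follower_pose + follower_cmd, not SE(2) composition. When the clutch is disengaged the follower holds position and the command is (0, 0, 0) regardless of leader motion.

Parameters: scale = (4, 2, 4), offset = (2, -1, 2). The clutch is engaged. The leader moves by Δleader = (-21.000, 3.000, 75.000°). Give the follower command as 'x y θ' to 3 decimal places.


-82.000 5.000 302.000

axis x: 4·-21.000 + 2 = -82.000
axis y: 2·3.000 + -1 = 5.000
axis θ: 4·75.000 + 2 = 302.000


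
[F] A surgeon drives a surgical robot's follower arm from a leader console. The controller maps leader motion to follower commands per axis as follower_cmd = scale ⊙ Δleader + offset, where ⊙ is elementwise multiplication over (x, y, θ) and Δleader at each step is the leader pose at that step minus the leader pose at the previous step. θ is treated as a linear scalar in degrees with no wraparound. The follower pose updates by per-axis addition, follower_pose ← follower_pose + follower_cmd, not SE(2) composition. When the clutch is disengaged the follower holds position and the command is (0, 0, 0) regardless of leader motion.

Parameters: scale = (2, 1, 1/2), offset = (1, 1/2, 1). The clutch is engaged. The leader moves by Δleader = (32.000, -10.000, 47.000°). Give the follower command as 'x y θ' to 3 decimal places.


axis x: 2·32.000 + 1 = 65.000
axis y: 1·-10.000 + 1/2 = -9.500
axis θ: 1/2·47.000 + 1 = 24.500

65.000 -9.500 24.500


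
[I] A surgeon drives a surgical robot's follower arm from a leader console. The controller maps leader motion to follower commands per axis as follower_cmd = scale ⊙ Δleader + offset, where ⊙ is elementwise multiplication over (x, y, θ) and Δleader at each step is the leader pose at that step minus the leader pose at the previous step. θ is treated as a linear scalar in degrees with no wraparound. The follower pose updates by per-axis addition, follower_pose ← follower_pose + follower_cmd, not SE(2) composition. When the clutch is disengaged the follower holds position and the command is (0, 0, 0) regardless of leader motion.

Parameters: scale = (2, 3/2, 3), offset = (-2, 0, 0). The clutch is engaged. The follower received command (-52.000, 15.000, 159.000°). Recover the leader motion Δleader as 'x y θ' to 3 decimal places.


-25.000 10.000 53.000

axis x: (-52.000 − -2) / (2) = -25.000
axis y: (15.000 − 0) / (3/2) = 10.000
axis θ: (159.000 − 0) / (3) = 53.000


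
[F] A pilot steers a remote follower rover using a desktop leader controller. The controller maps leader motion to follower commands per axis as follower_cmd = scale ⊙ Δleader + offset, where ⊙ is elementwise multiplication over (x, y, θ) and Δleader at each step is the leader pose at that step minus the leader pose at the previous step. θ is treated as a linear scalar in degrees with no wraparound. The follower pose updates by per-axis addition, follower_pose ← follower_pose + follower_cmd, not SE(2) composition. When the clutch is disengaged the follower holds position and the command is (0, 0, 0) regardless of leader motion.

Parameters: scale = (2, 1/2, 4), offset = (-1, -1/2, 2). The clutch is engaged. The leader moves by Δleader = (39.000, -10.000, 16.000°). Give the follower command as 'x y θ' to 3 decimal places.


77.000 -5.500 66.000

axis x: 2·39.000 + -1 = 77.000
axis y: 1/2·-10.000 + -1/2 = -5.500
axis θ: 4·16.000 + 2 = 66.000


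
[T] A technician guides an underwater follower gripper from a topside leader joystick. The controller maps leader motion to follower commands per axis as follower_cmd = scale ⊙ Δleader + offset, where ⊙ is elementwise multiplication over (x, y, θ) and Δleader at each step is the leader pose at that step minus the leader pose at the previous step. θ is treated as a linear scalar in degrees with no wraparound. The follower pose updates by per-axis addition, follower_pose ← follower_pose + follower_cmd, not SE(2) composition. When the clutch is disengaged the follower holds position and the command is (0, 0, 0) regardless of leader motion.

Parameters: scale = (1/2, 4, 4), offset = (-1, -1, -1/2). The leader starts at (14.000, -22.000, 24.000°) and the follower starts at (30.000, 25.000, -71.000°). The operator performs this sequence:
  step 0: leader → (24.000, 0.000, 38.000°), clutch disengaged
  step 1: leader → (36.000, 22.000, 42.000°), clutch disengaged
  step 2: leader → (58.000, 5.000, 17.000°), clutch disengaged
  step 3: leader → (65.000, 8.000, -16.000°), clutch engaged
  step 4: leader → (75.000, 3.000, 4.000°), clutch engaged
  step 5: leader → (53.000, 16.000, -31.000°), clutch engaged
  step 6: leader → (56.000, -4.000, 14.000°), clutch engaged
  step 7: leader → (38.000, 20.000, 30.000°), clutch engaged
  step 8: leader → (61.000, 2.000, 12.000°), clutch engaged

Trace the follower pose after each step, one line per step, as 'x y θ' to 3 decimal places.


30.000 25.000 -71.000
30.000 25.000 -71.000
30.000 25.000 -71.000
32.500 36.000 -203.500
36.500 15.000 -124.000
24.500 66.000 -264.500
25.000 -15.000 -85.000
15.000 80.000 -21.500
25.500 7.000 -94.000

step 0: Δleader=(10.000, 22.000, 14.000°), disengaged; cmd=(0,0,0) → follower holds at (30.000, 25.000, -71.000°)
step 1: Δleader=(12.000, 22.000, 4.000°), disengaged; cmd=(0,0,0) → follower holds at (30.000, 25.000, -71.000°)
step 2: Δleader=(22.000, -17.000, -25.000°), disengaged; cmd=(0,0,0) → follower holds at (30.000, 25.000, -71.000°)
step 3: Δleader=(7.000, 3.000, -33.000°), engaged; cmd=(2.500, 11.000, -132.500°) → follower=(32.500, 36.000, -203.500°)
step 4: Δleader=(10.000, -5.000, 20.000°), engaged; cmd=(4.000, -21.000, 79.500°) → follower=(36.500, 15.000, -124.000°)
step 5: Δleader=(-22.000, 13.000, -35.000°), engaged; cmd=(-12.000, 51.000, -140.500°) → follower=(24.500, 66.000, -264.500°)
step 6: Δleader=(3.000, -20.000, 45.000°), engaged; cmd=(0.500, -81.000, 179.500°) → follower=(25.000, -15.000, -85.000°)
step 7: Δleader=(-18.000, 24.000, 16.000°), engaged; cmd=(-10.000, 95.000, 63.500°) → follower=(15.000, 80.000, -21.500°)
step 8: Δleader=(23.000, -18.000, -18.000°), engaged; cmd=(10.500, -73.000, -72.500°) → follower=(25.500, 7.000, -94.000°)


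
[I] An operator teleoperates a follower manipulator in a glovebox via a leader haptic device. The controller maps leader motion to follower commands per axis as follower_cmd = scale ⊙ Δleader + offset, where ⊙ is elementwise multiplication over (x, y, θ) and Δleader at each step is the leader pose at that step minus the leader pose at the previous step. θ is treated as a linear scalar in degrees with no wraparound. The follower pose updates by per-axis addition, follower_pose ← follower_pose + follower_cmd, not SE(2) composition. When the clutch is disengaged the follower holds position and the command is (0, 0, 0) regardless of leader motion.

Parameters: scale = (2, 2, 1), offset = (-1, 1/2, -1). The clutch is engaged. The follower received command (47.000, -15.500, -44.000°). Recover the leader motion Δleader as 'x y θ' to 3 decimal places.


axis x: (47.000 − -1) / (2) = 24.000
axis y: (-15.500 − 1/2) / (2) = -8.000
axis θ: (-44.000 − -1) / (1) = -43.000

24.000 -8.000 -43.000


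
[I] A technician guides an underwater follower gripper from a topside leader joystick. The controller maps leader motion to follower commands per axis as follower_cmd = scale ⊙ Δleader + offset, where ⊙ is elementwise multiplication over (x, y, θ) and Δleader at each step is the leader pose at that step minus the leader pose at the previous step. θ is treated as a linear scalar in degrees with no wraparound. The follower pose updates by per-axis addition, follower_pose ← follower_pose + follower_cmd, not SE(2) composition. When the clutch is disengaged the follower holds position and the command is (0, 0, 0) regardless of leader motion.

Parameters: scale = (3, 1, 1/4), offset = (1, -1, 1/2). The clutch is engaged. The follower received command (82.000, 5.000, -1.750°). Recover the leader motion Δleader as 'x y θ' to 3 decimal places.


axis x: (82.000 − 1) / (3) = 27.000
axis y: (5.000 − -1) / (1) = 6.000
axis θ: (-1.750 − 1/2) / (1/4) = -9.000

27.000 6.000 -9.000


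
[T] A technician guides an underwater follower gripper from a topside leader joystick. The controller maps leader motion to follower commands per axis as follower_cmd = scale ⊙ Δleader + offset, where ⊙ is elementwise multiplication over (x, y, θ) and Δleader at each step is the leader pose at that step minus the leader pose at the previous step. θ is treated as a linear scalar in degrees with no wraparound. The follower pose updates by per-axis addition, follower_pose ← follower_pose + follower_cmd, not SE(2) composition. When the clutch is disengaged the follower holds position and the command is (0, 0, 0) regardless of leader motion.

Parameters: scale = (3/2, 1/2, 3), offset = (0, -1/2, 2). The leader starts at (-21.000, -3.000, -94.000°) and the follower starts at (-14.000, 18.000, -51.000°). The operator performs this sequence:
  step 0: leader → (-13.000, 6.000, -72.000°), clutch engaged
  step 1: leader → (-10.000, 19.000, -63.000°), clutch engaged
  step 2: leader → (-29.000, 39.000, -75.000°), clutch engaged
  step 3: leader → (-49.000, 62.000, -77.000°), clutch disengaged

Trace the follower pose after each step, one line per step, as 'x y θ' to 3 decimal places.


-2.000 22.000 17.000
2.500 28.000 46.000
-26.000 37.500 12.000
-26.000 37.500 12.000

step 0: Δleader=(8.000, 9.000, 22.000°), engaged; cmd=(12.000, 4.000, 68.000°) → follower=(-2.000, 22.000, 17.000°)
step 1: Δleader=(3.000, 13.000, 9.000°), engaged; cmd=(4.500, 6.000, 29.000°) → follower=(2.500, 28.000, 46.000°)
step 2: Δleader=(-19.000, 20.000, -12.000°), engaged; cmd=(-28.500, 9.500, -34.000°) → follower=(-26.000, 37.500, 12.000°)
step 3: Δleader=(-20.000, 23.000, -2.000°), disengaged; cmd=(0,0,0) → follower holds at (-26.000, 37.500, 12.000°)


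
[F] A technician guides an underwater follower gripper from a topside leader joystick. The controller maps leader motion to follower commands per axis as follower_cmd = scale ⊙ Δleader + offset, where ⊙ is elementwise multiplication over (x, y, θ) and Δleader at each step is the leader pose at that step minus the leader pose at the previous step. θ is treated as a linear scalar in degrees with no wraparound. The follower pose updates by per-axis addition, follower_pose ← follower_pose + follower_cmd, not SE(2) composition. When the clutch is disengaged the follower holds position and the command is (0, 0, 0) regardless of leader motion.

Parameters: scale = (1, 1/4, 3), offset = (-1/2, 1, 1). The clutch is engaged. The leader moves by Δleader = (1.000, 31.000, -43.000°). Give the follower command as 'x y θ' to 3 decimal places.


axis x: 1·1.000 + -1/2 = 0.500
axis y: 1/4·31.000 + 1 = 8.750
axis θ: 3·-43.000 + 1 = -128.000

0.500 8.750 -128.000


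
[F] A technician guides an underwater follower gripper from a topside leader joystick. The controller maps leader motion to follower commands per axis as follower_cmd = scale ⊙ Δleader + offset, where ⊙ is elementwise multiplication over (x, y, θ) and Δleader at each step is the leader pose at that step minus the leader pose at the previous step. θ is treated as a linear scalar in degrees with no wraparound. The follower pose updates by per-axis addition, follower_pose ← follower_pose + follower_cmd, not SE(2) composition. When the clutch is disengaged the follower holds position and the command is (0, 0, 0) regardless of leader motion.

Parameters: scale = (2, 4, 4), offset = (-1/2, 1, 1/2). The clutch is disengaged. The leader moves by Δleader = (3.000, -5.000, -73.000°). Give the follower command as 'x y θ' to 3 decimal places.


clutch disengaged → follower holds; cmd = (0, 0, 0)

0.000 0.000 0.000
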